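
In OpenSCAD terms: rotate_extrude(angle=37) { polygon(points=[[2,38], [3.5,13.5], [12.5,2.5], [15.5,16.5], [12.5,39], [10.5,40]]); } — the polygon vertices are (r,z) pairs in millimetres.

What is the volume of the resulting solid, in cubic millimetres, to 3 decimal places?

Volume = 2019.867 mm³

Profile (r,z), 6 vertices: (2,38) (3.5,13.5) (12.5,2.5) (15.5,16.5) (12.5,39) (10.5,40)
edge 0: (2,38)→(3.5,13.5)  cross = 2·13.5 − 3.5·38 = -106.0000; (r_i+r_j)·cross = 5.5·-106.0000 = -583.0000
edge 1: (3.5,13.5)→(12.5,2.5)  cross = 3.5·2.5 − 12.5·13.5 = -160.0000; (r_i+r_j)·cross = 16·-160.0000 = -2560.0000
edge 2: (12.5,2.5)→(15.5,16.5)  cross = 12.5·16.5 − 15.5·2.5 = 167.5000; (r_i+r_j)·cross = 28·167.5000 = 4690.0000
edge 3: (15.5,16.5)→(12.5,39)  cross = 15.5·39 − 12.5·16.5 = 398.2500; (r_i+r_j)·cross = 28·398.2500 = 11151.0000
edge 4: (12.5,39)→(10.5,40)  cross = 12.5·40 − 10.5·39 = 90.5000; (r_i+r_j)·cross = 23·90.5000 = 2081.5000
edge 5: (10.5,40)→(2,38)  cross = 10.5·38 − 2·40 = 319.0000; (r_i+r_j)·cross = 12.5·319.0000 = 3987.5000
Σcross = 709.2500 → A = |Σcross|/2 = 354.6250 mm²
Σ(r_i+r_j)·cross = 18767.0000 → first moment M = |Σ|/6 = 3127.8333
R_c = M/A = 3127.8333/354.6250 = 8.8201 mm
θ = 37° = 0.645772 rad
V = θ·R_c·A = 0.645772·8.8201·354.6250 = 2019.867 mm³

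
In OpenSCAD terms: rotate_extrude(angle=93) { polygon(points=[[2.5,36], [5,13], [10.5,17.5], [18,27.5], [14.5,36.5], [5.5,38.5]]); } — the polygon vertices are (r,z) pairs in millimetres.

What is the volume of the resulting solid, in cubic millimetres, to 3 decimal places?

Volume = 3717.907 mm³

Profile (r,z), 6 vertices: (2.5,36) (5,13) (10.5,17.5) (18,27.5) (14.5,36.5) (5.5,38.5)
edge 0: (2.5,36)→(5,13)  cross = 2.5·13 − 5·36 = -147.5000; (r_i+r_j)·cross = 7.5·-147.5000 = -1106.2500
edge 1: (5,13)→(10.5,17.5)  cross = 5·17.5 − 10.5·13 = -49.0000; (r_i+r_j)·cross = 15.5·-49.0000 = -759.5000
edge 2: (10.5,17.5)→(18,27.5)  cross = 10.5·27.5 − 18·17.5 = -26.2500; (r_i+r_j)·cross = 28.5·-26.2500 = -748.1250
edge 3: (18,27.5)→(14.5,36.5)  cross = 18·36.5 − 14.5·27.5 = 258.2500; (r_i+r_j)·cross = 32.5·258.2500 = 8393.1250
edge 4: (14.5,36.5)→(5.5,38.5)  cross = 14.5·38.5 − 5.5·36.5 = 357.5000; (r_i+r_j)·cross = 20·357.5000 = 7150.0000
edge 5: (5.5,38.5)→(2.5,36)  cross = 5.5·36 − 2.5·38.5 = 101.7500; (r_i+r_j)·cross = 8·101.7500 = 814.0000
Σcross = 494.7500 → A = |Σcross|/2 = 247.3750 mm²
Σ(r_i+r_j)·cross = 13743.2500 → first moment M = |Σ|/6 = 2290.5417
R_c = M/A = 2290.5417/247.3750 = 9.2594 mm
θ = 93° = 1.623156 rad
V = θ·R_c·A = 1.623156·9.2594·247.3750 = 3717.907 mm³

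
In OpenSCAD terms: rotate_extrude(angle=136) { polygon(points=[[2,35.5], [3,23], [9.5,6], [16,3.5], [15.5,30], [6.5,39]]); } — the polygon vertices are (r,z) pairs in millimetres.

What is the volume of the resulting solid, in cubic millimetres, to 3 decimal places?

Volume = 7639.041 mm³

Profile (r,z), 6 vertices: (2,35.5) (3,23) (9.5,6) (16,3.5) (15.5,30) (6.5,39)
edge 0: (2,35.5)→(3,23)  cross = 2·23 − 3·35.5 = -60.5000; (r_i+r_j)·cross = 5·-60.5000 = -302.5000
edge 1: (3,23)→(9.5,6)  cross = 3·6 − 9.5·23 = -200.5000; (r_i+r_j)·cross = 12.5·-200.5000 = -2506.2500
edge 2: (9.5,6)→(16,3.5)  cross = 9.5·3.5 − 16·6 = -62.7500; (r_i+r_j)·cross = 25.5·-62.7500 = -1600.1250
edge 3: (16,3.5)→(15.5,30)  cross = 16·30 − 15.5·3.5 = 425.7500; (r_i+r_j)·cross = 31.5·425.7500 = 13411.1250
edge 4: (15.5,30)→(6.5,39)  cross = 15.5·39 − 6.5·30 = 409.5000; (r_i+r_j)·cross = 22·409.5000 = 9009.0000
edge 5: (6.5,39)→(2,35.5)  cross = 6.5·35.5 − 2·39 = 152.7500; (r_i+r_j)·cross = 8.5·152.7500 = 1298.3750
Σcross = 664.2500 → A = |Σcross|/2 = 332.1250 mm²
Σ(r_i+r_j)·cross = 19309.6250 → first moment M = |Σ|/6 = 3218.2708
R_c = M/A = 3218.2708/332.1250 = 9.6899 mm
θ = 136° = 2.373648 rad
V = θ·R_c·A = 2.373648·9.6899·332.1250 = 7639.041 mm³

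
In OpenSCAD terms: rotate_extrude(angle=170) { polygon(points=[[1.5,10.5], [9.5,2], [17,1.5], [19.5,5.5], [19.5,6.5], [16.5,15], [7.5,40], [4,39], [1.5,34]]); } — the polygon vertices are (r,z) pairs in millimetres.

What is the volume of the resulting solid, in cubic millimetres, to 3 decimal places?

Volume = 11458.414 mm³

Profile (r,z), 9 vertices: (1.5,10.5) (9.5,2) (17,1.5) (19.5,5.5) (19.5,6.5) (16.5,15) (7.5,40) (4,39) (1.5,34)
edge 0: (1.5,10.5)→(9.5,2)  cross = 1.5·2 − 9.5·10.5 = -96.7500; (r_i+r_j)·cross = 11·-96.7500 = -1064.2500
edge 1: (9.5,2)→(17,1.5)  cross = 9.5·1.5 − 17·2 = -19.7500; (r_i+r_j)·cross = 26.5·-19.7500 = -523.3750
edge 2: (17,1.5)→(19.5,5.5)  cross = 17·5.5 − 19.5·1.5 = 64.2500; (r_i+r_j)·cross = 36.5·64.2500 = 2345.1250
edge 3: (19.5,5.5)→(19.5,6.5)  cross = 19.5·6.5 − 19.5·5.5 = 19.5000; (r_i+r_j)·cross = 39·19.5000 = 760.5000
edge 4: (19.5,6.5)→(16.5,15)  cross = 19.5·15 − 16.5·6.5 = 185.2500; (r_i+r_j)·cross = 36·185.2500 = 6669.0000
edge 5: (16.5,15)→(7.5,40)  cross = 16.5·40 − 7.5·15 = 547.5000; (r_i+r_j)·cross = 24·547.5000 = 13140.0000
edge 6: (7.5,40)→(4,39)  cross = 7.5·39 − 4·40 = 132.5000; (r_i+r_j)·cross = 11.5·132.5000 = 1523.7500
edge 7: (4,39)→(1.5,34)  cross = 4·34 − 1.5·39 = 77.5000; (r_i+r_j)·cross = 5.5·77.5000 = 426.2500
edge 8: (1.5,34)→(1.5,10.5)  cross = 1.5·10.5 − 1.5·34 = -35.2500; (r_i+r_j)·cross = 3·-35.2500 = -105.7500
Σcross = 874.7500 → A = |Σcross|/2 = 437.3750 mm²
Σ(r_i+r_j)·cross = 23171.2500 → first moment M = |Σ|/6 = 3861.8750
R_c = M/A = 3861.8750/437.3750 = 8.8297 mm
θ = 170° = 2.967060 rad
V = θ·R_c·A = 2.967060·8.8297·437.3750 = 11458.414 mm³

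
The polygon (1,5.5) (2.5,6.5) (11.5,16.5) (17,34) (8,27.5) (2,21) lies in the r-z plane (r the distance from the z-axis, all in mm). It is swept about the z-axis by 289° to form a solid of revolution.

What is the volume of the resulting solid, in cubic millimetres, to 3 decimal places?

Profile (r,z), 6 vertices: (1,5.5) (2.5,6.5) (11.5,16.5) (17,34) (8,27.5) (2,21)
edge 0: (1,5.5)→(2.5,6.5)  cross = 1·6.5 − 2.5·5.5 = -7.2500; (r_i+r_j)·cross = 3.5·-7.2500 = -25.3750
edge 1: (2.5,6.5)→(11.5,16.5)  cross = 2.5·16.5 − 11.5·6.5 = -33.5000; (r_i+r_j)·cross = 14·-33.5000 = -469.0000
edge 2: (11.5,16.5)→(17,34)  cross = 11.5·34 − 17·16.5 = 110.5000; (r_i+r_j)·cross = 28.5·110.5000 = 3149.2500
edge 3: (17,34)→(8,27.5)  cross = 17·27.5 − 8·34 = 195.5000; (r_i+r_j)·cross = 25·195.5000 = 4887.5000
edge 4: (8,27.5)→(2,21)  cross = 8·21 − 2·27.5 = 113.0000; (r_i+r_j)·cross = 10·113.0000 = 1130.0000
edge 5: (2,21)→(1,5.5)  cross = 2·5.5 − 1·21 = -10.0000; (r_i+r_j)·cross = 3·-10.0000 = -30.0000
Σcross = 368.2500 → A = |Σcross|/2 = 184.1250 mm²
Σ(r_i+r_j)·cross = 8642.3750 → first moment M = |Σ|/6 = 1440.3958
R_c = M/A = 1440.3958/184.1250 = 7.8229 mm
θ = 289° = 5.044002 rad
V = θ·R_c·A = 5.044002·7.8229·184.1250 = 7265.359 mm³

Volume = 7265.359 mm³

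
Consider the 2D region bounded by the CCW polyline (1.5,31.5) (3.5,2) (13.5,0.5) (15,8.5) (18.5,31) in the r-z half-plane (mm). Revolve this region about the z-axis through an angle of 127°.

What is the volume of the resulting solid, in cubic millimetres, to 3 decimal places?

Volume = 8543.300 mm³

Profile (r,z), 5 vertices: (1.5,31.5) (3.5,2) (13.5,0.5) (15,8.5) (18.5,31)
edge 0: (1.5,31.5)→(3.5,2)  cross = 1.5·2 − 3.5·31.5 = -107.2500; (r_i+r_j)·cross = 5·-107.2500 = -536.2500
edge 1: (3.5,2)→(13.5,0.5)  cross = 3.5·0.5 − 13.5·2 = -25.2500; (r_i+r_j)·cross = 17·-25.2500 = -429.2500
edge 2: (13.5,0.5)→(15,8.5)  cross = 13.5·8.5 − 15·0.5 = 107.2500; (r_i+r_j)·cross = 28.5·107.2500 = 3056.6250
edge 3: (15,8.5)→(18.5,31)  cross = 15·31 − 18.5·8.5 = 307.7500; (r_i+r_j)·cross = 33.5·307.7500 = 10309.6250
edge 4: (18.5,31)→(1.5,31.5)  cross = 18.5·31.5 − 1.5·31 = 536.2500; (r_i+r_j)·cross = 20·536.2500 = 10725.0000
Σcross = 818.7500 → A = |Σcross|/2 = 409.3750 mm²
Σ(r_i+r_j)·cross = 23125.7500 → first moment M = |Σ|/6 = 3854.2917
R_c = M/A = 3854.2917/409.3750 = 9.4151 mm
θ = 127° = 2.216568 rad
V = θ·R_c·A = 2.216568·9.4151·409.3750 = 8543.300 mm³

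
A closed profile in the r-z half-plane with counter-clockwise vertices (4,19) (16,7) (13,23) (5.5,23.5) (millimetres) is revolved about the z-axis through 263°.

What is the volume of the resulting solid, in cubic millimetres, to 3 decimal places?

Profile (r,z), 4 vertices: (4,19) (16,7) (13,23) (5.5,23.5)
edge 0: (4,19)→(16,7)  cross = 4·7 − 16·19 = -276.0000; (r_i+r_j)·cross = 20·-276.0000 = -5520.0000
edge 1: (16,7)→(13,23)  cross = 16·23 − 13·7 = 277.0000; (r_i+r_j)·cross = 29·277.0000 = 8033.0000
edge 2: (13,23)→(5.5,23.5)  cross = 13·23.5 − 5.5·23 = 179.0000; (r_i+r_j)·cross = 18.5·179.0000 = 3311.5000
edge 3: (5.5,23.5)→(4,19)  cross = 5.5·19 − 4·23.5 = 10.5000; (r_i+r_j)·cross = 9.5·10.5000 = 99.7500
Σcross = 190.5000 → A = |Σcross|/2 = 95.2500 mm²
Σ(r_i+r_j)·cross = 5924.2500 → first moment M = |Σ|/6 = 987.3750
R_c = M/A = 987.3750/95.2500 = 10.3661 mm
θ = 263° = 4.590216 rad
V = θ·R_c·A = 4.590216·10.3661·95.2500 = 4532.264 mm³

Volume = 4532.264 mm³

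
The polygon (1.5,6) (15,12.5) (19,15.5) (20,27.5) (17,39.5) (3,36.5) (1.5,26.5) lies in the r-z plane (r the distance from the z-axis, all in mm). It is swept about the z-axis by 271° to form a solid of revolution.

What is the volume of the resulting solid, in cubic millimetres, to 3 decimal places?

Volume = 22808.482 mm³

Profile (r,z), 7 vertices: (1.5,6) (15,12.5) (19,15.5) (20,27.5) (17,39.5) (3,36.5) (1.5,26.5)
edge 0: (1.5,6)→(15,12.5)  cross = 1.5·12.5 − 15·6 = -71.2500; (r_i+r_j)·cross = 16.5·-71.2500 = -1175.6250
edge 1: (15,12.5)→(19,15.5)  cross = 15·15.5 − 19·12.5 = -5.0000; (r_i+r_j)·cross = 34·-5.0000 = -170.0000
edge 2: (19,15.5)→(20,27.5)  cross = 19·27.5 − 20·15.5 = 212.5000; (r_i+r_j)·cross = 39·212.5000 = 8287.5000
edge 3: (20,27.5)→(17,39.5)  cross = 20·39.5 − 17·27.5 = 322.5000; (r_i+r_j)·cross = 37·322.5000 = 11932.5000
edge 4: (17,39.5)→(3,36.5)  cross = 17·36.5 − 3·39.5 = 502.0000; (r_i+r_j)·cross = 20·502.0000 = 10040.0000
edge 5: (3,36.5)→(1.5,26.5)  cross = 3·26.5 − 1.5·36.5 = 24.7500; (r_i+r_j)·cross = 4.5·24.7500 = 111.3750
edge 6: (1.5,26.5)→(1.5,6)  cross = 1.5·6 − 1.5·26.5 = -30.7500; (r_i+r_j)·cross = 3·-30.7500 = -92.2500
Σcross = 954.7500 → A = |Σcross|/2 = 477.3750 mm²
Σ(r_i+r_j)·cross = 28933.5000 → first moment M = |Σ|/6 = 4822.2500
R_c = M/A = 4822.2500/477.3750 = 10.1016 mm
θ = 271° = 4.729842 rad
V = θ·R_c·A = 4.729842·10.1016·477.3750 = 22808.482 mm³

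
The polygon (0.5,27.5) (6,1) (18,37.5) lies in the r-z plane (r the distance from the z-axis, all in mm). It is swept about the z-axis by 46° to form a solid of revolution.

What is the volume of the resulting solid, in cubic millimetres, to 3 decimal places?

Volume = 1700.623 mm³

Profile (r,z), 3 vertices: (0.5,27.5) (6,1) (18,37.5)
edge 0: (0.5,27.5)→(6,1)  cross = 0.5·1 − 6·27.5 = -164.5000; (r_i+r_j)·cross = 6.5·-164.5000 = -1069.2500
edge 1: (6,1)→(18,37.5)  cross = 6·37.5 − 18·1 = 207.0000; (r_i+r_j)·cross = 24·207.0000 = 4968.0000
edge 2: (18,37.5)→(0.5,27.5)  cross = 18·27.5 − 0.5·37.5 = 476.2500; (r_i+r_j)·cross = 18.5·476.2500 = 8810.6250
Σcross = 518.7500 → A = |Σcross|/2 = 259.3750 mm²
Σ(r_i+r_j)·cross = 12709.3750 → first moment M = |Σ|/6 = 2118.2292
R_c = M/A = 2118.2292/259.3750 = 8.1667 mm
θ = 46° = 0.802851 rad
V = θ·R_c·A = 0.802851·8.1667·259.3750 = 1700.623 mm³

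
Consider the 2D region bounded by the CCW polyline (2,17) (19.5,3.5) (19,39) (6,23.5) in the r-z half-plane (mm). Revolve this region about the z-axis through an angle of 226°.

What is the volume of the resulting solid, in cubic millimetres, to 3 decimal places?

Profile (r,z), 4 vertices: (2,17) (19.5,3.5) (19,39) (6,23.5)
edge 0: (2,17)→(19.5,3.5)  cross = 2·3.5 − 19.5·17 = -324.5000; (r_i+r_j)·cross = 21.5·-324.5000 = -6976.7500
edge 1: (19.5,3.5)→(19,39)  cross = 19.5·39 − 19·3.5 = 694.0000; (r_i+r_j)·cross = 38.5·694.0000 = 26719.0000
edge 2: (19,39)→(6,23.5)  cross = 19·23.5 − 6·39 = 212.5000; (r_i+r_j)·cross = 25·212.5000 = 5312.5000
edge 3: (6,23.5)→(2,17)  cross = 6·17 − 2·23.5 = 55.0000; (r_i+r_j)·cross = 8·55.0000 = 440.0000
Σcross = 637.0000 → A = |Σcross|/2 = 318.5000 mm²
Σ(r_i+r_j)·cross = 25494.7500 → first moment M = |Σ|/6 = 4249.1250
R_c = M/A = 4249.1250/318.5000 = 13.3411 mm
θ = 226° = 3.944444 rad
V = θ·R_c·A = 3.944444·13.3411·318.5000 = 16760.436 mm³

Volume = 16760.436 mm³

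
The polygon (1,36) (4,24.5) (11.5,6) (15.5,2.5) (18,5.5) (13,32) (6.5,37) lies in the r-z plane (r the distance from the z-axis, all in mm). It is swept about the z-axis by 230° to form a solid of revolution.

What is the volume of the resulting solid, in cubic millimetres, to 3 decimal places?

Profile (r,z), 7 vertices: (1,36) (4,24.5) (11.5,6) (15.5,2.5) (18,5.5) (13,32) (6.5,37)
edge 0: (1,36)→(4,24.5)  cross = 1·24.5 − 4·36 = -119.5000; (r_i+r_j)·cross = 5·-119.5000 = -597.5000
edge 1: (4,24.5)→(11.5,6)  cross = 4·6 − 11.5·24.5 = -257.7500; (r_i+r_j)·cross = 15.5·-257.7500 = -3995.1250
edge 2: (11.5,6)→(15.5,2.5)  cross = 11.5·2.5 − 15.5·6 = -64.2500; (r_i+r_j)·cross = 27·-64.2500 = -1734.7500
edge 3: (15.5,2.5)→(18,5.5)  cross = 15.5·5.5 − 18·2.5 = 40.2500; (r_i+r_j)·cross = 33.5·40.2500 = 1348.3750
edge 4: (18,5.5)→(13,32)  cross = 18·32 − 13·5.5 = 504.5000; (r_i+r_j)·cross = 31·504.5000 = 15639.5000
edge 5: (13,32)→(6.5,37)  cross = 13·37 − 6.5·32 = 273.0000; (r_i+r_j)·cross = 19.5·273.0000 = 5323.5000
edge 6: (6.5,37)→(1,36)  cross = 6.5·36 − 1·37 = 197.0000; (r_i+r_j)·cross = 7.5·197.0000 = 1477.5000
Σcross = 573.2500 → A = |Σcross|/2 = 286.6250 mm²
Σ(r_i+r_j)·cross = 17461.5000 → first moment M = |Σ|/6 = 2910.2500
R_c = M/A = 2910.2500/286.6250 = 10.1535 mm
θ = 230° = 4.014257 rad
V = θ·R_c·A = 4.014257·10.1535·286.6250 = 11682.492 mm³

Volume = 11682.492 mm³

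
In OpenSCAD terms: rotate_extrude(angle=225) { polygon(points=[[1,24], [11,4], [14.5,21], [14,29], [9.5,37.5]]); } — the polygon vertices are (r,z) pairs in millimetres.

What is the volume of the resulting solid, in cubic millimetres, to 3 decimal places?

Profile (r,z), 5 vertices: (1,24) (11,4) (14.5,21) (14,29) (9.5,37.5)
edge 0: (1,24)→(11,4)  cross = 1·4 − 11·24 = -260.0000; (r_i+r_j)·cross = 12·-260.0000 = -3120.0000
edge 1: (11,4)→(14.5,21)  cross = 11·21 − 14.5·4 = 173.0000; (r_i+r_j)·cross = 25.5·173.0000 = 4411.5000
edge 2: (14.5,21)→(14,29)  cross = 14.5·29 − 14·21 = 126.5000; (r_i+r_j)·cross = 28.5·126.5000 = 3605.2500
edge 3: (14,29)→(9.5,37.5)  cross = 14·37.5 − 9.5·29 = 249.5000; (r_i+r_j)·cross = 23.5·249.5000 = 5863.2500
edge 4: (9.5,37.5)→(1,24)  cross = 9.5·24 − 1·37.5 = 190.5000; (r_i+r_j)·cross = 10.5·190.5000 = 2000.2500
Σcross = 479.5000 → A = |Σcross|/2 = 239.7500 mm²
Σ(r_i+r_j)·cross = 12760.2500 → first moment M = |Σ|/6 = 2126.7083
R_c = M/A = 2126.7083/239.7500 = 8.8705 mm
θ = 225° = 3.926991 rad
V = θ·R_c·A = 3.926991·8.8705·239.7500 = 8351.564 mm³

Volume = 8351.564 mm³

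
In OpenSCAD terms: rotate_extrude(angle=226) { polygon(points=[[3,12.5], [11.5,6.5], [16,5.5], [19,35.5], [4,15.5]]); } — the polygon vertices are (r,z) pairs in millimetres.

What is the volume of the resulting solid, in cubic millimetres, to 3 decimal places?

Volume = 11065.645 mm³

Profile (r,z), 5 vertices: (3,12.5) (11.5,6.5) (16,5.5) (19,35.5) (4,15.5)
edge 0: (3,12.5)→(11.5,6.5)  cross = 3·6.5 − 11.5·12.5 = -124.2500; (r_i+r_j)·cross = 14.5·-124.2500 = -1801.6250
edge 1: (11.5,6.5)→(16,5.5)  cross = 11.5·5.5 − 16·6.5 = -40.7500; (r_i+r_j)·cross = 27.5·-40.7500 = -1120.6250
edge 2: (16,5.5)→(19,35.5)  cross = 16·35.5 − 19·5.5 = 463.5000; (r_i+r_j)·cross = 35·463.5000 = 16222.5000
edge 3: (19,35.5)→(4,15.5)  cross = 19·15.5 − 4·35.5 = 152.5000; (r_i+r_j)·cross = 23·152.5000 = 3507.5000
edge 4: (4,15.5)→(3,12.5)  cross = 4·12.5 − 3·15.5 = 3.5000; (r_i+r_j)·cross = 7·3.5000 = 24.5000
Σcross = 454.5000 → A = |Σcross|/2 = 227.2500 mm²
Σ(r_i+r_j)·cross = 16832.2500 → first moment M = |Σ|/6 = 2805.3750
R_c = M/A = 2805.3750/227.2500 = 12.3449 mm
θ = 226° = 3.944444 rad
V = θ·R_c·A = 3.944444·12.3449·227.2500 = 11065.645 mm³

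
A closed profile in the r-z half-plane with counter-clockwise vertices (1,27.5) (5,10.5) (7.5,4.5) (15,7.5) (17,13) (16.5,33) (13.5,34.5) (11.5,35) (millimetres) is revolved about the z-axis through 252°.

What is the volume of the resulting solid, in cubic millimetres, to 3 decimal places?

Profile (r,z), 8 vertices: (1,27.5) (5,10.5) (7.5,4.5) (15,7.5) (17,13) (16.5,33) (13.5,34.5) (11.5,35)
edge 0: (1,27.5)→(5,10.5)  cross = 1·10.5 − 5·27.5 = -127.0000; (r_i+r_j)·cross = 6·-127.0000 = -762.0000
edge 1: (5,10.5)→(7.5,4.5)  cross = 5·4.5 − 7.5·10.5 = -56.2500; (r_i+r_j)·cross = 12.5·-56.2500 = -703.1250
edge 2: (7.5,4.5)→(15,7.5)  cross = 7.5·7.5 − 15·4.5 = -11.2500; (r_i+r_j)·cross = 22.5·-11.2500 = -253.1250
edge 3: (15,7.5)→(17,13)  cross = 15·13 − 17·7.5 = 67.5000; (r_i+r_j)·cross = 32·67.5000 = 2160.0000
edge 4: (17,13)→(16.5,33)  cross = 17·33 − 16.5·13 = 346.5000; (r_i+r_j)·cross = 33.5·346.5000 = 11607.7500
edge 5: (16.5,33)→(13.5,34.5)  cross = 16.5·34.5 − 13.5·33 = 123.7500; (r_i+r_j)·cross = 30·123.7500 = 3712.5000
edge 6: (13.5,34.5)→(11.5,35)  cross = 13.5·35 − 11.5·34.5 = 75.7500; (r_i+r_j)·cross = 25·75.7500 = 1893.7500
edge 7: (11.5,35)→(1,27.5)  cross = 11.5·27.5 − 1·35 = 281.2500; (r_i+r_j)·cross = 12.5·281.2500 = 3515.6250
Σcross = 700.2500 → A = |Σcross|/2 = 350.1250 mm²
Σ(r_i+r_j)·cross = 21171.3750 → first moment M = |Σ|/6 = 3528.5625
R_c = M/A = 3528.5625/350.1250 = 10.0780 mm
θ = 252° = 4.398230 rad
V = θ·R_c·A = 4.398230·10.0780·350.1250 = 15519.428 mm³

Volume = 15519.428 mm³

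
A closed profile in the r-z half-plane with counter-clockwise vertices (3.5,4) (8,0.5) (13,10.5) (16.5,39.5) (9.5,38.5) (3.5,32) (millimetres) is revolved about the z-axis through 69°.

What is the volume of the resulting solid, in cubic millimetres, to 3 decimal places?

Profile (r,z), 6 vertices: (3.5,4) (8,0.5) (13,10.5) (16.5,39.5) (9.5,38.5) (3.5,32)
edge 0: (3.5,4)→(8,0.5)  cross = 3.5·0.5 − 8·4 = -30.2500; (r_i+r_j)·cross = 11.5·-30.2500 = -347.8750
edge 1: (8,0.5)→(13,10.5)  cross = 8·10.5 − 13·0.5 = 77.5000; (r_i+r_j)·cross = 21·77.5000 = 1627.5000
edge 2: (13,10.5)→(16.5,39.5)  cross = 13·39.5 − 16.5·10.5 = 340.2500; (r_i+r_j)·cross = 29.5·340.2500 = 10037.3750
edge 3: (16.5,39.5)→(9.5,38.5)  cross = 16.5·38.5 − 9.5·39.5 = 260.0000; (r_i+r_j)·cross = 26·260.0000 = 6760.0000
edge 4: (9.5,38.5)→(3.5,32)  cross = 9.5·32 − 3.5·38.5 = 169.2500; (r_i+r_j)·cross = 13·169.2500 = 2200.2500
edge 5: (3.5,32)→(3.5,4)  cross = 3.5·4 − 3.5·32 = -98.0000; (r_i+r_j)·cross = 7·-98.0000 = -686.0000
Σcross = 718.7500 → A = |Σcross|/2 = 359.3750 mm²
Σ(r_i+r_j)·cross = 19591.2500 → first moment M = |Σ|/6 = 3265.2083
R_c = M/A = 3265.2083/359.3750 = 9.0858 mm
θ = 69° = 1.204277 rad
V = θ·R_c·A = 1.204277·9.0858·359.3750 = 3932.216 mm³

Volume = 3932.216 mm³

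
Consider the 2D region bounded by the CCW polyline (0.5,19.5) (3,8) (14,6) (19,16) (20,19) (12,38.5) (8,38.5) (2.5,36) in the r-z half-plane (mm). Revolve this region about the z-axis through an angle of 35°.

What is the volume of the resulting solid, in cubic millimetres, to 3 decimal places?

Profile (r,z), 8 vertices: (0.5,19.5) (3,8) (14,6) (19,16) (20,19) (12,38.5) (8,38.5) (2.5,36)
edge 0: (0.5,19.5)→(3,8)  cross = 0.5·8 − 3·19.5 = -54.5000; (r_i+r_j)·cross = 3.5·-54.5000 = -190.7500
edge 1: (3,8)→(14,6)  cross = 3·6 − 14·8 = -94.0000; (r_i+r_j)·cross = 17·-94.0000 = -1598.0000
edge 2: (14,6)→(19,16)  cross = 14·16 − 19·6 = 110.0000; (r_i+r_j)·cross = 33·110.0000 = 3630.0000
edge 3: (19,16)→(20,19)  cross = 19·19 − 20·16 = 41.0000; (r_i+r_j)·cross = 39·41.0000 = 1599.0000
edge 4: (20,19)→(12,38.5)  cross = 20·38.5 − 12·19 = 542.0000; (r_i+r_j)·cross = 32·542.0000 = 17344.0000
edge 5: (12,38.5)→(8,38.5)  cross = 12·38.5 − 8·38.5 = 154.0000; (r_i+r_j)·cross = 20·154.0000 = 3080.0000
edge 6: (8,38.5)→(2.5,36)  cross = 8·36 − 2.5·38.5 = 191.7500; (r_i+r_j)·cross = 10.5·191.7500 = 2013.3750
edge 7: (2.5,36)→(0.5,19.5)  cross = 2.5·19.5 − 0.5·36 = 30.7500; (r_i+r_j)·cross = 3·30.7500 = 92.2500
Σcross = 921.0000 → A = |Σcross|/2 = 460.5000 mm²
Σ(r_i+r_j)·cross = 25969.8750 → first moment M = |Σ|/6 = 4328.3125
R_c = M/A = 4328.3125/460.5000 = 9.3992 mm
θ = 35° = 0.610865 rad
V = θ·R_c·A = 0.610865·9.3992·460.5000 = 2644.016 mm³

Volume = 2644.016 mm³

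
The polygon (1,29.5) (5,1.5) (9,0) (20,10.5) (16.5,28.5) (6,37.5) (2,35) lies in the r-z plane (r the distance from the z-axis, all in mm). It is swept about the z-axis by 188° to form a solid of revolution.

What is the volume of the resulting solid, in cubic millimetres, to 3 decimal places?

Profile (r,z), 7 vertices: (1,29.5) (5,1.5) (9,0) (20,10.5) (16.5,28.5) (6,37.5) (2,35)
edge 0: (1,29.5)→(5,1.5)  cross = 1·1.5 − 5·29.5 = -146.0000; (r_i+r_j)·cross = 6·-146.0000 = -876.0000
edge 1: (5,1.5)→(9,0)  cross = 5·0 − 9·1.5 = -13.5000; (r_i+r_j)·cross = 14·-13.5000 = -189.0000
edge 2: (9,0)→(20,10.5)  cross = 9·10.5 − 20·0 = 94.5000; (r_i+r_j)·cross = 29·94.5000 = 2740.5000
edge 3: (20,10.5)→(16.5,28.5)  cross = 20·28.5 − 16.5·10.5 = 396.7500; (r_i+r_j)·cross = 36.5·396.7500 = 14481.3750
edge 4: (16.5,28.5)→(6,37.5)  cross = 16.5·37.5 − 6·28.5 = 447.7500; (r_i+r_j)·cross = 22.5·447.7500 = 10074.3750
edge 5: (6,37.5)→(2,35)  cross = 6·35 − 2·37.5 = 135.0000; (r_i+r_j)·cross = 8·135.0000 = 1080.0000
edge 6: (2,35)→(1,29.5)  cross = 2·29.5 − 1·35 = 24.0000; (r_i+r_j)·cross = 3·24.0000 = 72.0000
Σcross = 938.5000 → A = |Σcross|/2 = 469.2500 mm²
Σ(r_i+r_j)·cross = 27383.2500 → first moment M = |Σ|/6 = 4563.8750
R_c = M/A = 4563.8750/469.2500 = 9.7259 mm
θ = 188° = 3.281219 rad
V = θ·R_c·A = 3.281219·9.7259·469.2500 = 14975.073 mm³

Volume = 14975.073 mm³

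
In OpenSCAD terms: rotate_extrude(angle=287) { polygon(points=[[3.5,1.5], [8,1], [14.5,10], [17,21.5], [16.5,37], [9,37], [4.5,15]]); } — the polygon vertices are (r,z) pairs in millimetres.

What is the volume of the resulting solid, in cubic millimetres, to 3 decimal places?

Profile (r,z), 7 vertices: (3.5,1.5) (8,1) (14.5,10) (17,21.5) (16.5,37) (9,37) (4.5,15)
edge 0: (3.5,1.5)→(8,1)  cross = 3.5·1 − 8·1.5 = -8.5000; (r_i+r_j)·cross = 11.5·-8.5000 = -97.7500
edge 1: (8,1)→(14.5,10)  cross = 8·10 − 14.5·1 = 65.5000; (r_i+r_j)·cross = 22.5·65.5000 = 1473.7500
edge 2: (14.5,10)→(17,21.5)  cross = 14.5·21.5 − 17·10 = 141.7500; (r_i+r_j)·cross = 31.5·141.7500 = 4465.1250
edge 3: (17,21.5)→(16.5,37)  cross = 17·37 − 16.5·21.5 = 274.2500; (r_i+r_j)·cross = 33.5·274.2500 = 9187.3750
edge 4: (16.5,37)→(9,37)  cross = 16.5·37 − 9·37 = 277.5000; (r_i+r_j)·cross = 25.5·277.5000 = 7076.2500
edge 5: (9,37)→(4.5,15)  cross = 9·15 − 4.5·37 = -31.5000; (r_i+r_j)·cross = 13.5·-31.5000 = -425.2500
edge 6: (4.5,15)→(3.5,1.5)  cross = 4.5·1.5 − 3.5·15 = -45.7500; (r_i+r_j)·cross = 8·-45.7500 = -366.0000
Σcross = 673.2500 → A = |Σcross|/2 = 336.6250 mm²
Σ(r_i+r_j)·cross = 21313.5000 → first moment M = |Σ|/6 = 3552.2500
R_c = M/A = 3552.2500/336.6250 = 10.5525 mm
θ = 287° = 5.009095 rad
V = θ·R_c·A = 5.009095·10.5525·336.6250 = 17793.558 mm³

Volume = 17793.558 mm³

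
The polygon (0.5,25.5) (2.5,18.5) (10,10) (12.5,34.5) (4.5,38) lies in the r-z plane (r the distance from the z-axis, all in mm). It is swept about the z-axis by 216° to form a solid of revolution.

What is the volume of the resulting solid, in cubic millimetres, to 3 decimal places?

Volume = 5467.000 mm³

Profile (r,z), 5 vertices: (0.5,25.5) (2.5,18.5) (10,10) (12.5,34.5) (4.5,38)
edge 0: (0.5,25.5)→(2.5,18.5)  cross = 0.5·18.5 − 2.5·25.5 = -54.5000; (r_i+r_j)·cross = 3·-54.5000 = -163.5000
edge 1: (2.5,18.5)→(10,10)  cross = 2.5·10 − 10·18.5 = -160.0000; (r_i+r_j)·cross = 12.5·-160.0000 = -2000.0000
edge 2: (10,10)→(12.5,34.5)  cross = 10·34.5 − 12.5·10 = 220.0000; (r_i+r_j)·cross = 22.5·220.0000 = 4950.0000
edge 3: (12.5,34.5)→(4.5,38)  cross = 12.5·38 − 4.5·34.5 = 319.7500; (r_i+r_j)·cross = 17·319.7500 = 5435.7500
edge 4: (4.5,38)→(0.5,25.5)  cross = 4.5·25.5 − 0.5·38 = 95.7500; (r_i+r_j)·cross = 5·95.7500 = 478.7500
Σcross = 421.0000 → A = |Σcross|/2 = 210.5000 mm²
Σ(r_i+r_j)·cross = 8701.0000 → first moment M = |Σ|/6 = 1450.1667
R_c = M/A = 1450.1667/210.5000 = 6.8892 mm
θ = 216° = 3.769911 rad
V = θ·R_c·A = 3.769911·6.8892·210.5000 = 5467.000 mm³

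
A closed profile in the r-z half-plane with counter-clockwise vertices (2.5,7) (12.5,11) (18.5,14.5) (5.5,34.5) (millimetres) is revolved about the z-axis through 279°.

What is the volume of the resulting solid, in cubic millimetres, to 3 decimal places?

Profile (r,z), 4 vertices: (2.5,7) (12.5,11) (18.5,14.5) (5.5,34.5)
edge 0: (2.5,7)→(12.5,11)  cross = 2.5·11 − 12.5·7 = -60.0000; (r_i+r_j)·cross = 15·-60.0000 = -900.0000
edge 1: (12.5,11)→(18.5,14.5)  cross = 12.5·14.5 − 18.5·11 = -22.2500; (r_i+r_j)·cross = 31·-22.2500 = -689.7500
edge 2: (18.5,14.5)→(5.5,34.5)  cross = 18.5·34.5 − 5.5·14.5 = 558.5000; (r_i+r_j)·cross = 24·558.5000 = 13404.0000
edge 3: (5.5,34.5)→(2.5,7)  cross = 5.5·7 − 2.5·34.5 = -47.7500; (r_i+r_j)·cross = 8·-47.7500 = -382.0000
Σcross = 428.5000 → A = |Σcross|/2 = 214.2500 mm²
Σ(r_i+r_j)·cross = 11432.2500 → first moment M = |Σ|/6 = 1905.3750
R_c = M/A = 1905.3750/214.2500 = 8.8932 mm
θ = 279° = 4.869469 rad
V = θ·R_c·A = 4.869469·8.8932·214.2500 = 9278.164 mm³

Volume = 9278.164 mm³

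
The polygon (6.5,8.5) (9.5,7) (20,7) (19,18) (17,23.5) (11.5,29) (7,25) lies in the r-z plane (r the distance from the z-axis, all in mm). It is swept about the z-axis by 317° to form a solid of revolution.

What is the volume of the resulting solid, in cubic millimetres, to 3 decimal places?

Profile (r,z), 7 vertices: (6.5,8.5) (9.5,7) (20,7) (19,18) (17,23.5) (11.5,29) (7,25)
edge 0: (6.5,8.5)→(9.5,7)  cross = 6.5·7 − 9.5·8.5 = -35.2500; (r_i+r_j)·cross = 16·-35.2500 = -564.0000
edge 1: (9.5,7)→(20,7)  cross = 9.5·7 − 20·7 = -73.5000; (r_i+r_j)·cross = 29.5·-73.5000 = -2168.2500
edge 2: (20,7)→(19,18)  cross = 20·18 − 19·7 = 227.0000; (r_i+r_j)·cross = 39·227.0000 = 8853.0000
edge 3: (19,18)→(17,23.5)  cross = 19·23.5 − 17·18 = 140.5000; (r_i+r_j)·cross = 36·140.5000 = 5058.0000
edge 4: (17,23.5)→(11.5,29)  cross = 17·29 − 11.5·23.5 = 222.7500; (r_i+r_j)·cross = 28.5·222.7500 = 6348.3750
edge 5: (11.5,29)→(7,25)  cross = 11.5·25 − 7·29 = 84.5000; (r_i+r_j)·cross = 18.5·84.5000 = 1563.2500
edge 6: (7,25)→(6.5,8.5)  cross = 7·8.5 − 6.5·25 = -103.0000; (r_i+r_j)·cross = 13.5·-103.0000 = -1390.5000
Σcross = 463.0000 → A = |Σcross|/2 = 231.5000 mm²
Σ(r_i+r_j)·cross = 17699.8750 → first moment M = |Σ|/6 = 2949.9792
R_c = M/A = 2949.9792/231.5000 = 12.7429 mm
θ = 317° = 5.532694 rad
V = θ·R_c·A = 5.532694·12.7429·231.5000 = 16321.331 mm³

Volume = 16321.331 mm³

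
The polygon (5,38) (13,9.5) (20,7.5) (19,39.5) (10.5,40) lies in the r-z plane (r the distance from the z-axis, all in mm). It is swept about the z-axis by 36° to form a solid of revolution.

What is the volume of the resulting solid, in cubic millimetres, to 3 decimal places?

Profile (r,z), 5 vertices: (5,38) (13,9.5) (20,7.5) (19,39.5) (10.5,40)
edge 0: (5,38)→(13,9.5)  cross = 5·9.5 − 13·38 = -446.5000; (r_i+r_j)·cross = 18·-446.5000 = -8037.0000
edge 1: (13,9.5)→(20,7.5)  cross = 13·7.5 − 20·9.5 = -92.5000; (r_i+r_j)·cross = 33·-92.5000 = -3052.5000
edge 2: (20,7.5)→(19,39.5)  cross = 20·39.5 − 19·7.5 = 647.5000; (r_i+r_j)·cross = 39·647.5000 = 25252.5000
edge 3: (19,39.5)→(10.5,40)  cross = 19·40 − 10.5·39.5 = 345.2500; (r_i+r_j)·cross = 29.5·345.2500 = 10184.8750
edge 4: (10.5,40)→(5,38)  cross = 10.5·38 − 5·40 = 199.0000; (r_i+r_j)·cross = 15.5·199.0000 = 3084.5000
Σcross = 652.7500 → A = |Σcross|/2 = 326.3750 mm²
Σ(r_i+r_j)·cross = 27432.3750 → first moment M = |Σ|/6 = 4572.0625
R_c = M/A = 4572.0625/326.3750 = 14.0086 mm
θ = 36° = 0.628319 rad
V = θ·R_c·A = 0.628319·14.0086·326.3750 = 2872.712 mm³

Volume = 2872.712 mm³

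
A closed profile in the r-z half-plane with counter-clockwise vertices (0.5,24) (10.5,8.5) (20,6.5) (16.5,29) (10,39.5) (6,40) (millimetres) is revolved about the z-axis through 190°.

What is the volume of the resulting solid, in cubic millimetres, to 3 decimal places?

Profile (r,z), 6 vertices: (0.5,24) (10.5,8.5) (20,6.5) (16.5,29) (10,39.5) (6,40)
edge 0: (0.5,24)→(10.5,8.5)  cross = 0.5·8.5 − 10.5·24 = -247.7500; (r_i+r_j)·cross = 11·-247.7500 = -2725.2500
edge 1: (10.5,8.5)→(20,6.5)  cross = 10.5·6.5 − 20·8.5 = -101.7500; (r_i+r_j)·cross = 30.5·-101.7500 = -3103.3750
edge 2: (20,6.5)→(16.5,29)  cross = 20·29 − 16.5·6.5 = 472.7500; (r_i+r_j)·cross = 36.5·472.7500 = 17255.3750
edge 3: (16.5,29)→(10,39.5)  cross = 16.5·39.5 − 10·29 = 361.7500; (r_i+r_j)·cross = 26.5·361.7500 = 9586.3750
edge 4: (10,39.5)→(6,40)  cross = 10·40 − 6·39.5 = 163.0000; (r_i+r_j)·cross = 16·163.0000 = 2608.0000
edge 5: (6,40)→(0.5,24)  cross = 6·24 − 0.5·40 = 124.0000; (r_i+r_j)·cross = 6.5·124.0000 = 806.0000
Σcross = 772.0000 → A = |Σcross|/2 = 386.0000 mm²
Σ(r_i+r_j)·cross = 24427.1250 → first moment M = |Σ|/6 = 4071.1875
R_c = M/A = 4071.1875/386.0000 = 10.5471 mm
θ = 190° = 3.316126 rad
V = θ·R_c·A = 3.316126·10.5471·386.0000 = 13500.569 mm³

Volume = 13500.569 mm³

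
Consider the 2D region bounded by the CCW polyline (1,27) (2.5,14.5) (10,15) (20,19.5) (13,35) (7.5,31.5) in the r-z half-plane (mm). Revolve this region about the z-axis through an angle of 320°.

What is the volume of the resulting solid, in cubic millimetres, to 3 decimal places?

Volume = 13517.924 mm³

Profile (r,z), 6 vertices: (1,27) (2.5,14.5) (10,15) (20,19.5) (13,35) (7.5,31.5)
edge 0: (1,27)→(2.5,14.5)  cross = 1·14.5 − 2.5·27 = -53.0000; (r_i+r_j)·cross = 3.5·-53.0000 = -185.5000
edge 1: (2.5,14.5)→(10,15)  cross = 2.5·15 − 10·14.5 = -107.5000; (r_i+r_j)·cross = 12.5·-107.5000 = -1343.7500
edge 2: (10,15)→(20,19.5)  cross = 10·19.5 − 20·15 = -105.0000; (r_i+r_j)·cross = 30·-105.0000 = -3150.0000
edge 3: (20,19.5)→(13,35)  cross = 20·35 − 13·19.5 = 446.5000; (r_i+r_j)·cross = 33·446.5000 = 14734.5000
edge 4: (13,35)→(7.5,31.5)  cross = 13·31.5 − 7.5·35 = 147.0000; (r_i+r_j)·cross = 20.5·147.0000 = 3013.5000
edge 5: (7.5,31.5)→(1,27)  cross = 7.5·27 − 1·31.5 = 171.0000; (r_i+r_j)·cross = 8.5·171.0000 = 1453.5000
Σcross = 499.0000 → A = |Σcross|/2 = 249.5000 mm²
Σ(r_i+r_j)·cross = 14522.2500 → first moment M = |Σ|/6 = 2420.3750
R_c = M/A = 2420.3750/249.5000 = 9.7009 mm
θ = 320° = 5.585054 rad
V = θ·R_c·A = 5.585054·9.7009·249.5000 = 13517.924 mm³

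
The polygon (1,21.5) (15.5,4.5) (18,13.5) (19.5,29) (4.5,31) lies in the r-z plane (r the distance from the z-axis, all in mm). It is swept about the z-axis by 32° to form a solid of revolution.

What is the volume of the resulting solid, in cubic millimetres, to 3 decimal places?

Profile (r,z), 5 vertices: (1,21.5) (15.5,4.5) (18,13.5) (19.5,29) (4.5,31)
edge 0: (1,21.5)→(15.5,4.5)  cross = 1·4.5 − 15.5·21.5 = -328.7500; (r_i+r_j)·cross = 16.5·-328.7500 = -5424.3750
edge 1: (15.5,4.5)→(18,13.5)  cross = 15.5·13.5 − 18·4.5 = 128.2500; (r_i+r_j)·cross = 33.5·128.2500 = 4296.3750
edge 2: (18,13.5)→(19.5,29)  cross = 18·29 − 19.5·13.5 = 258.7500; (r_i+r_j)·cross = 37.5·258.7500 = 9703.1250
edge 3: (19.5,29)→(4.5,31)  cross = 19.5·31 − 4.5·29 = 474.0000; (r_i+r_j)·cross = 24·474.0000 = 11376.0000
edge 4: (4.5,31)→(1,21.5)  cross = 4.5·21.5 − 1·31 = 65.7500; (r_i+r_j)·cross = 5.5·65.7500 = 361.6250
Σcross = 598.0000 → A = |Σcross|/2 = 299.0000 mm²
Σ(r_i+r_j)·cross = 20312.7500 → first moment M = |Σ|/6 = 3385.4583
R_c = M/A = 3385.4583/299.0000 = 11.3226 mm
θ = 32° = 0.558505 rad
V = θ·R_c·A = 0.558505·11.3226·299.0000 = 1890.797 mm³

Volume = 1890.797 mm³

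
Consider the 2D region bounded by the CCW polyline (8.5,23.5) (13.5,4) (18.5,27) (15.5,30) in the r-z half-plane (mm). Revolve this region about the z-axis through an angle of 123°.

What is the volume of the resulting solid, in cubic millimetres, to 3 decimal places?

Volume = 3695.102 mm³

Profile (r,z), 4 vertices: (8.5,23.5) (13.5,4) (18.5,27) (15.5,30)
edge 0: (8.5,23.5)→(13.5,4)  cross = 8.5·4 − 13.5·23.5 = -283.2500; (r_i+r_j)·cross = 22·-283.2500 = -6231.5000
edge 1: (13.5,4)→(18.5,27)  cross = 13.5·27 − 18.5·4 = 290.5000; (r_i+r_j)·cross = 32·290.5000 = 9296.0000
edge 2: (18.5,27)→(15.5,30)  cross = 18.5·30 − 15.5·27 = 136.5000; (r_i+r_j)·cross = 34·136.5000 = 4641.0000
edge 3: (15.5,30)→(8.5,23.5)  cross = 15.5·23.5 − 8.5·30 = 109.2500; (r_i+r_j)·cross = 24·109.2500 = 2622.0000
Σcross = 253.0000 → A = |Σcross|/2 = 126.5000 mm²
Σ(r_i+r_j)·cross = 10327.5000 → first moment M = |Σ|/6 = 1721.2500
R_c = M/A = 1721.2500/126.5000 = 13.6067 mm
θ = 123° = 2.146755 rad
V = θ·R_c·A = 2.146755·13.6067·126.5000 = 3695.102 mm³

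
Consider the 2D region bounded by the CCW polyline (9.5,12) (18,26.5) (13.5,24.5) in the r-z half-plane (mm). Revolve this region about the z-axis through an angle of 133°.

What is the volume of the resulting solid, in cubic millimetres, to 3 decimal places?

Volume = 765.348 mm³

Profile (r,z), 3 vertices: (9.5,12) (18,26.5) (13.5,24.5)
edge 0: (9.5,12)→(18,26.5)  cross = 9.5·26.5 − 18·12 = 35.7500; (r_i+r_j)·cross = 27.5·35.7500 = 983.1250
edge 1: (18,26.5)→(13.5,24.5)  cross = 18·24.5 − 13.5·26.5 = 83.2500; (r_i+r_j)·cross = 31.5·83.2500 = 2622.3750
edge 2: (13.5,24.5)→(9.5,12)  cross = 13.5·12 − 9.5·24.5 = -70.7500; (r_i+r_j)·cross = 23·-70.7500 = -1627.2500
Σcross = 48.2500 → A = |Σcross|/2 = 24.1250 mm²
Σ(r_i+r_j)·cross = 1978.2500 → first moment M = |Σ|/6 = 329.7083
R_c = M/A = 329.7083/24.1250 = 13.6667 mm
θ = 133° = 2.321288 rad
V = θ·R_c·A = 2.321288·13.6667·24.1250 = 765.348 mm³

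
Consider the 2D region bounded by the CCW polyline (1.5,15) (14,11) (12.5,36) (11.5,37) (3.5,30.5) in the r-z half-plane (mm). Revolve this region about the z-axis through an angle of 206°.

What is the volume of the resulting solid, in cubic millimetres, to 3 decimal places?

Profile (r,z), 5 vertices: (1.5,15) (14,11) (12.5,36) (11.5,37) (3.5,30.5)
edge 0: (1.5,15)→(14,11)  cross = 1.5·11 − 14·15 = -193.5000; (r_i+r_j)·cross = 15.5·-193.5000 = -2999.2500
edge 1: (14,11)→(12.5,36)  cross = 14·36 − 12.5·11 = 366.5000; (r_i+r_j)·cross = 26.5·366.5000 = 9712.2500
edge 2: (12.5,36)→(11.5,37)  cross = 12.5·37 − 11.5·36 = 48.5000; (r_i+r_j)·cross = 24·48.5000 = 1164.0000
edge 3: (11.5,37)→(3.5,30.5)  cross = 11.5·30.5 − 3.5·37 = 221.2500; (r_i+r_j)·cross = 15·221.2500 = 3318.7500
edge 4: (3.5,30.5)→(1.5,15)  cross = 3.5·15 − 1.5·30.5 = 6.7500; (r_i+r_j)·cross = 5·6.7500 = 33.7500
Σcross = 449.5000 → A = |Σcross|/2 = 224.7500 mm²
Σ(r_i+r_j)·cross = 11229.5000 → first moment M = |Σ|/6 = 1871.5833
R_c = M/A = 1871.5833/224.7500 = 8.3274 mm
θ = 206° = 3.595378 rad
V = θ·R_c·A = 3.595378·8.3274·224.7500 = 6729.050 mm³

Volume = 6729.050 mm³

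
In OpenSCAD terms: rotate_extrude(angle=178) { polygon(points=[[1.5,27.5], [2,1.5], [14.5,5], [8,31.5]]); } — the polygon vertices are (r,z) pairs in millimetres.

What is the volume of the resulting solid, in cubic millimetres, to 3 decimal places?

Volume = 5508.931 mm³

Profile (r,z), 4 vertices: (1.5,27.5) (2,1.5) (14.5,5) (8,31.5)
edge 0: (1.5,27.5)→(2,1.5)  cross = 1.5·1.5 − 2·27.5 = -52.7500; (r_i+r_j)·cross = 3.5·-52.7500 = -184.6250
edge 1: (2,1.5)→(14.5,5)  cross = 2·5 − 14.5·1.5 = -11.7500; (r_i+r_j)·cross = 16.5·-11.7500 = -193.8750
edge 2: (14.5,5)→(8,31.5)  cross = 14.5·31.5 − 8·5 = 416.7500; (r_i+r_j)·cross = 22.5·416.7500 = 9376.8750
edge 3: (8,31.5)→(1.5,27.5)  cross = 8·27.5 − 1.5·31.5 = 172.7500; (r_i+r_j)·cross = 9.5·172.7500 = 1641.1250
Σcross = 525.0000 → A = |Σcross|/2 = 262.5000 mm²
Σ(r_i+r_j)·cross = 10639.5000 → first moment M = |Σ|/6 = 1773.2500
R_c = M/A = 1773.2500/262.5000 = 6.7552 mm
θ = 178° = 3.106686 rad
V = θ·R_c·A = 3.106686·6.7552·262.5000 = 5508.931 mm³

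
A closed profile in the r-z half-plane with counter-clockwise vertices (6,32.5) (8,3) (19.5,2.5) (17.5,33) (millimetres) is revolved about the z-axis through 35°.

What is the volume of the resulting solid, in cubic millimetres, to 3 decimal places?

Profile (r,z), 4 vertices: (6,32.5) (8,3) (19.5,2.5) (17.5,33)
edge 0: (6,32.5)→(8,3)  cross = 6·3 − 8·32.5 = -242.0000; (r_i+r_j)·cross = 14·-242.0000 = -3388.0000
edge 1: (8,3)→(19.5,2.5)  cross = 8·2.5 − 19.5·3 = -38.5000; (r_i+r_j)·cross = 27.5·-38.5000 = -1058.7500
edge 2: (19.5,2.5)→(17.5,33)  cross = 19.5·33 − 17.5·2.5 = 599.7500; (r_i+r_j)·cross = 37·599.7500 = 22190.7500
edge 3: (17.5,33)→(6,32.5)  cross = 17.5·32.5 − 6·33 = 370.7500; (r_i+r_j)·cross = 23.5·370.7500 = 8712.6250
Σcross = 690.0000 → A = |Σcross|/2 = 345.0000 mm²
Σ(r_i+r_j)·cross = 26456.6250 → first moment M = |Σ|/6 = 4409.4375
R_c = M/A = 4409.4375/345.0000 = 12.7810 mm
θ = 35° = 0.610865 rad
V = θ·R_c·A = 0.610865·12.7810·345.0000 = 2693.572 mm³

Volume = 2693.572 mm³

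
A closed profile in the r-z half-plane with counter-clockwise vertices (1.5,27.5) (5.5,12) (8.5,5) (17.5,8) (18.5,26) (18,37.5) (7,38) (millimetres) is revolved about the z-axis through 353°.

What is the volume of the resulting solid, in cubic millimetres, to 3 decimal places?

Volume = 29263.140 mm³

Profile (r,z), 7 vertices: (1.5,27.5) (5.5,12) (8.5,5) (17.5,8) (18.5,26) (18,37.5) (7,38)
edge 0: (1.5,27.5)→(5.5,12)  cross = 1.5·12 − 5.5·27.5 = -133.2500; (r_i+r_j)·cross = 7·-133.2500 = -932.7500
edge 1: (5.5,12)→(8.5,5)  cross = 5.5·5 − 8.5·12 = -74.5000; (r_i+r_j)·cross = 14·-74.5000 = -1043.0000
edge 2: (8.5,5)→(17.5,8)  cross = 8.5·8 − 17.5·5 = -19.5000; (r_i+r_j)·cross = 26·-19.5000 = -507.0000
edge 3: (17.5,8)→(18.5,26)  cross = 17.5·26 − 18.5·8 = 307.0000; (r_i+r_j)·cross = 36·307.0000 = 11052.0000
edge 4: (18.5,26)→(18,37.5)  cross = 18.5·37.5 − 18·26 = 225.7500; (r_i+r_j)·cross = 36.5·225.7500 = 8239.8750
edge 5: (18,37.5)→(7,38)  cross = 18·38 − 7·37.5 = 421.5000; (r_i+r_j)·cross = 25·421.5000 = 10537.5000
edge 6: (7,38)→(1.5,27.5)  cross = 7·27.5 − 1.5·38 = 135.5000; (r_i+r_j)·cross = 8.5·135.5000 = 1151.7500
Σcross = 862.5000 → A = |Σcross|/2 = 431.2500 mm²
Σ(r_i+r_j)·cross = 28498.3750 → first moment M = |Σ|/6 = 4749.7292
R_c = M/A = 4749.7292/431.2500 = 11.0139 mm
θ = 353° = 6.161012 rad
V = θ·R_c·A = 6.161012·11.0139·431.2500 = 29263.140 mm³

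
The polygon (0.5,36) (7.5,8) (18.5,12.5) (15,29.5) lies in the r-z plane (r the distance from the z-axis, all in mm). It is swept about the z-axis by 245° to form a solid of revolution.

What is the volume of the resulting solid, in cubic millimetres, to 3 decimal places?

Volume = 11833.452 mm³

Profile (r,z), 4 vertices: (0.5,36) (7.5,8) (18.5,12.5) (15,29.5)
edge 0: (0.5,36)→(7.5,8)  cross = 0.5·8 − 7.5·36 = -266.0000; (r_i+r_j)·cross = 8·-266.0000 = -2128.0000
edge 1: (7.5,8)→(18.5,12.5)  cross = 7.5·12.5 − 18.5·8 = -54.2500; (r_i+r_j)·cross = 26·-54.2500 = -1410.5000
edge 2: (18.5,12.5)→(15,29.5)  cross = 18.5·29.5 − 15·12.5 = 358.2500; (r_i+r_j)·cross = 33.5·358.2500 = 12001.3750
edge 3: (15,29.5)→(0.5,36)  cross = 15·36 − 0.5·29.5 = 525.2500; (r_i+r_j)·cross = 15.5·525.2500 = 8141.3750
Σcross = 563.2500 → A = |Σcross|/2 = 281.6250 mm²
Σ(r_i+r_j)·cross = 16604.2500 → first moment M = |Σ|/6 = 2767.3750
R_c = M/A = 2767.3750/281.6250 = 9.8265 mm
θ = 245° = 4.276057 rad
V = θ·R_c·A = 4.276057·9.8265·281.6250 = 11833.452 mm³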